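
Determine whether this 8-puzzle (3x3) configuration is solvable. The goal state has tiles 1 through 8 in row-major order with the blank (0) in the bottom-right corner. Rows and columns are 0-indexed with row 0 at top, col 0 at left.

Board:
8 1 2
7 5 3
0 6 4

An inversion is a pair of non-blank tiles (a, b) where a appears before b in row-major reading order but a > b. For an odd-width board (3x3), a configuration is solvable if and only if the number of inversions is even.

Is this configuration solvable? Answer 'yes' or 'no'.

Inversions (pairs i<j in row-major order where tile[i] > tile[j] > 0): 14
14 is even, so the puzzle is solvable.

Answer: yes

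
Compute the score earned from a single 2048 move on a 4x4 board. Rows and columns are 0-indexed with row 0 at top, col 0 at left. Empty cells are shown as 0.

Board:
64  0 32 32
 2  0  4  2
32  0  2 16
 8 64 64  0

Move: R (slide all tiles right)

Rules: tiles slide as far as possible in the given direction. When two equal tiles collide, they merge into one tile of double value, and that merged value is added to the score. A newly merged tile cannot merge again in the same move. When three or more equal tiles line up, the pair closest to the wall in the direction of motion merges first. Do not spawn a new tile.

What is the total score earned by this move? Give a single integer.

Answer: 192

Derivation:
Slide right:
row 0: [64, 0, 32, 32] -> [0, 0, 64, 64]  score +64 (running 64)
row 1: [2, 0, 4, 2] -> [0, 2, 4, 2]  score +0 (running 64)
row 2: [32, 0, 2, 16] -> [0, 32, 2, 16]  score +0 (running 64)
row 3: [8, 64, 64, 0] -> [0, 0, 8, 128]  score +128 (running 192)
Board after move:
  0   0  64  64
  0   2   4   2
  0  32   2  16
  0   0   8 128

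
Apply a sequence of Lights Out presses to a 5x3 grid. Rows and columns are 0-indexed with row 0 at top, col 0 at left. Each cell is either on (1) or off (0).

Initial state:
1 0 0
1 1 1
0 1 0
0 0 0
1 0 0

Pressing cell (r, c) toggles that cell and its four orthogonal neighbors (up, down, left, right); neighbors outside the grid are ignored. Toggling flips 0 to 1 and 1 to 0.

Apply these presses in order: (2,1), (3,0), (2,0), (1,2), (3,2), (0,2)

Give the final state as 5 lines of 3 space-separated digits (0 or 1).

After press 1 at (2,1):
1 0 0
1 0 1
1 0 1
0 1 0
1 0 0

After press 2 at (3,0):
1 0 0
1 0 1
0 0 1
1 0 0
0 0 0

After press 3 at (2,0):
1 0 0
0 0 1
1 1 1
0 0 0
0 0 0

After press 4 at (1,2):
1 0 1
0 1 0
1 1 0
0 0 0
0 0 0

After press 5 at (3,2):
1 0 1
0 1 0
1 1 1
0 1 1
0 0 1

After press 6 at (0,2):
1 1 0
0 1 1
1 1 1
0 1 1
0 0 1

Answer: 1 1 0
0 1 1
1 1 1
0 1 1
0 0 1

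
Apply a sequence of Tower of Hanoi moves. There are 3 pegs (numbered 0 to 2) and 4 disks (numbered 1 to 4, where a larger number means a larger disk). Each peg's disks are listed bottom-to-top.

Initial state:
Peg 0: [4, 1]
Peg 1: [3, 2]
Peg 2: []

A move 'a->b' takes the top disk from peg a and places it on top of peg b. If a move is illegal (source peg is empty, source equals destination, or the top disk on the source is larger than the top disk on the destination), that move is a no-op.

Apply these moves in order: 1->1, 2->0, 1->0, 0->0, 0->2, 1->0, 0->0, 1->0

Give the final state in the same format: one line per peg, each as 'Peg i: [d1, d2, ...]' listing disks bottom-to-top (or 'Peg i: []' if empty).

After move 1 (1->1):
Peg 0: [4, 1]
Peg 1: [3, 2]
Peg 2: []

After move 2 (2->0):
Peg 0: [4, 1]
Peg 1: [3, 2]
Peg 2: []

After move 3 (1->0):
Peg 0: [4, 1]
Peg 1: [3, 2]
Peg 2: []

After move 4 (0->0):
Peg 0: [4, 1]
Peg 1: [3, 2]
Peg 2: []

After move 5 (0->2):
Peg 0: [4]
Peg 1: [3, 2]
Peg 2: [1]

After move 6 (1->0):
Peg 0: [4, 2]
Peg 1: [3]
Peg 2: [1]

After move 7 (0->0):
Peg 0: [4, 2]
Peg 1: [3]
Peg 2: [1]

After move 8 (1->0):
Peg 0: [4, 2]
Peg 1: [3]
Peg 2: [1]

Answer: Peg 0: [4, 2]
Peg 1: [3]
Peg 2: [1]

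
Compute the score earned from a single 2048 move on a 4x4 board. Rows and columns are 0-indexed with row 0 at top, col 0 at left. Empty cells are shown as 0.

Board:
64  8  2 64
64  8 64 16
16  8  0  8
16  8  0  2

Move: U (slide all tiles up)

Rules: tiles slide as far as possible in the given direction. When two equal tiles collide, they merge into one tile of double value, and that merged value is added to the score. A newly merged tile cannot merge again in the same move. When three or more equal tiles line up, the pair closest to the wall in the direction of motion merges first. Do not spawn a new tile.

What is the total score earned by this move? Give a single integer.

Slide up:
col 0: [64, 64, 16, 16] -> [128, 32, 0, 0]  score +160 (running 160)
col 1: [8, 8, 8, 8] -> [16, 16, 0, 0]  score +32 (running 192)
col 2: [2, 64, 0, 0] -> [2, 64, 0, 0]  score +0 (running 192)
col 3: [64, 16, 8, 2] -> [64, 16, 8, 2]  score +0 (running 192)
Board after move:
128  16   2  64
 32  16  64  16
  0   0   0   8
  0   0   0   2

Answer: 192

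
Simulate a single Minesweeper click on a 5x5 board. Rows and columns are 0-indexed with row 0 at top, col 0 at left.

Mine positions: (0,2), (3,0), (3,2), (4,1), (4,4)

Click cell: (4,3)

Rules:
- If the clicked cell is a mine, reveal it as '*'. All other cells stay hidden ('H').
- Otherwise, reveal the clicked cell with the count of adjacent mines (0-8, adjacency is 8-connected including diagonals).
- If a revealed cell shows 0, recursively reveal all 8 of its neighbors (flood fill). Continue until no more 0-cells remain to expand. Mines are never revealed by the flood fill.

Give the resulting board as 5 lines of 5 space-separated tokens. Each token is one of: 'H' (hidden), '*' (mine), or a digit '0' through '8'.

H H H H H
H H H H H
H H H H H
H H H H H
H H H 2 H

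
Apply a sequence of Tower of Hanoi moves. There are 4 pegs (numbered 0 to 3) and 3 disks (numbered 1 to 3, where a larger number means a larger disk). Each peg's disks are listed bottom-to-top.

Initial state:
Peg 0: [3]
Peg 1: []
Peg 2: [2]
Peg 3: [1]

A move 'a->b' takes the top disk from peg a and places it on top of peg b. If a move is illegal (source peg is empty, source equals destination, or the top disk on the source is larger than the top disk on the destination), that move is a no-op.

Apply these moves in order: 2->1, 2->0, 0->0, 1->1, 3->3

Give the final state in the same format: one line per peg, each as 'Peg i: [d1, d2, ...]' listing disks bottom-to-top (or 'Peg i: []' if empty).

After move 1 (2->1):
Peg 0: [3]
Peg 1: [2]
Peg 2: []
Peg 3: [1]

After move 2 (2->0):
Peg 0: [3]
Peg 1: [2]
Peg 2: []
Peg 3: [1]

After move 3 (0->0):
Peg 0: [3]
Peg 1: [2]
Peg 2: []
Peg 3: [1]

After move 4 (1->1):
Peg 0: [3]
Peg 1: [2]
Peg 2: []
Peg 3: [1]

After move 5 (3->3):
Peg 0: [3]
Peg 1: [2]
Peg 2: []
Peg 3: [1]

Answer: Peg 0: [3]
Peg 1: [2]
Peg 2: []
Peg 3: [1]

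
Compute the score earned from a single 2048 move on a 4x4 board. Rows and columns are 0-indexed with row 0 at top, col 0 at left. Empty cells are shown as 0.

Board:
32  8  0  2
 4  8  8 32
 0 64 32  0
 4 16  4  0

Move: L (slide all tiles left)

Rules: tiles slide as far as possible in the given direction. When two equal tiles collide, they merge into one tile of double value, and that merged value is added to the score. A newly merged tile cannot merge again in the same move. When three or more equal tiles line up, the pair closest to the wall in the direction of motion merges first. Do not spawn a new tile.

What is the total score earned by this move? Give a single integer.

Answer: 16

Derivation:
Slide left:
row 0: [32, 8, 0, 2] -> [32, 8, 2, 0]  score +0 (running 0)
row 1: [4, 8, 8, 32] -> [4, 16, 32, 0]  score +16 (running 16)
row 2: [0, 64, 32, 0] -> [64, 32, 0, 0]  score +0 (running 16)
row 3: [4, 16, 4, 0] -> [4, 16, 4, 0]  score +0 (running 16)
Board after move:
32  8  2  0
 4 16 32  0
64 32  0  0
 4 16  4  0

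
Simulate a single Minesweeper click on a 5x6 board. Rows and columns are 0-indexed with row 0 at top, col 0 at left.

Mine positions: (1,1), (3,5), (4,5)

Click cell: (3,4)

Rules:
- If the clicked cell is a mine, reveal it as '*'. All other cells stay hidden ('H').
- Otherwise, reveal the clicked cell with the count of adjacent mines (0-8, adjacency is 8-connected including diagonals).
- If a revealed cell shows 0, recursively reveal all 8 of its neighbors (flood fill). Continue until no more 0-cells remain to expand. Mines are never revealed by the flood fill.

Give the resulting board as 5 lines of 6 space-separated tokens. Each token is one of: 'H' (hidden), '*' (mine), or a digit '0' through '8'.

H H H H H H
H H H H H H
H H H H H H
H H H H 2 H
H H H H H H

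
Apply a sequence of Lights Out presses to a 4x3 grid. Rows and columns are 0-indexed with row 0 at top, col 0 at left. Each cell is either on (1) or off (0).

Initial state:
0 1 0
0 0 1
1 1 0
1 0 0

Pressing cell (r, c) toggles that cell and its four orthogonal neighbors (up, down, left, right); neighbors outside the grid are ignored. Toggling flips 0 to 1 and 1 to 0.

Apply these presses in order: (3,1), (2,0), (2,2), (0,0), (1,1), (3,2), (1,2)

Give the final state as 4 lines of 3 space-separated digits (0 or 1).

After press 1 at (3,1):
0 1 0
0 0 1
1 0 0
0 1 1

After press 2 at (2,0):
0 1 0
1 0 1
0 1 0
1 1 1

After press 3 at (2,2):
0 1 0
1 0 0
0 0 1
1 1 0

After press 4 at (0,0):
1 0 0
0 0 0
0 0 1
1 1 0

After press 5 at (1,1):
1 1 0
1 1 1
0 1 1
1 1 0

After press 6 at (3,2):
1 1 0
1 1 1
0 1 0
1 0 1

After press 7 at (1,2):
1 1 1
1 0 0
0 1 1
1 0 1

Answer: 1 1 1
1 0 0
0 1 1
1 0 1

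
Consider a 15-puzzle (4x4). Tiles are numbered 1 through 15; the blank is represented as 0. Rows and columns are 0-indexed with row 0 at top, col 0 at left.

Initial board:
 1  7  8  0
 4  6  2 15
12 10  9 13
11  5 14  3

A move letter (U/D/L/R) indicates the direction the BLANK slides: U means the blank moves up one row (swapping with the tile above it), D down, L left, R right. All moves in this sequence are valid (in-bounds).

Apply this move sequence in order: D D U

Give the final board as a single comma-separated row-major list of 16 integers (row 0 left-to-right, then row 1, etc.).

After move 1 (D):
 1  7  8 15
 4  6  2  0
12 10  9 13
11  5 14  3

After move 2 (D):
 1  7  8 15
 4  6  2 13
12 10  9  0
11  5 14  3

After move 3 (U):
 1  7  8 15
 4  6  2  0
12 10  9 13
11  5 14  3

Answer: 1, 7, 8, 15, 4, 6, 2, 0, 12, 10, 9, 13, 11, 5, 14, 3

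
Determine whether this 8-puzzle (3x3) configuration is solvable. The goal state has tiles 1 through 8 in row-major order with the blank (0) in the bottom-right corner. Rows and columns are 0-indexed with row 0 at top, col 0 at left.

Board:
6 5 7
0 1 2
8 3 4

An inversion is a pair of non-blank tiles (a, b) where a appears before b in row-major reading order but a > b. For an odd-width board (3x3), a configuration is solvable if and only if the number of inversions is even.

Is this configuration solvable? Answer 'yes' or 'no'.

Answer: no

Derivation:
Inversions (pairs i<j in row-major order where tile[i] > tile[j] > 0): 15
15 is odd, so the puzzle is not solvable.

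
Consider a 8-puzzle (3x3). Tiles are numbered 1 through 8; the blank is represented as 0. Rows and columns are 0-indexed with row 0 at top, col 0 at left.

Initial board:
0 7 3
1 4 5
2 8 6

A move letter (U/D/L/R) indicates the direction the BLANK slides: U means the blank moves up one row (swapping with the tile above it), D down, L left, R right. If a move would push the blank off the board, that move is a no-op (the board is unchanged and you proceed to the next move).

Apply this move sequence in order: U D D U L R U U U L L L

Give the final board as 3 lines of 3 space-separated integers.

Answer: 0 1 3
4 7 5
2 8 6

Derivation:
After move 1 (U):
0 7 3
1 4 5
2 8 6

After move 2 (D):
1 7 3
0 4 5
2 8 6

After move 3 (D):
1 7 3
2 4 5
0 8 6

After move 4 (U):
1 7 3
0 4 5
2 8 6

After move 5 (L):
1 7 3
0 4 5
2 8 6

After move 6 (R):
1 7 3
4 0 5
2 8 6

After move 7 (U):
1 0 3
4 7 5
2 8 6

After move 8 (U):
1 0 3
4 7 5
2 8 6

After move 9 (U):
1 0 3
4 7 5
2 8 6

After move 10 (L):
0 1 3
4 7 5
2 8 6

After move 11 (L):
0 1 3
4 7 5
2 8 6

After move 12 (L):
0 1 3
4 7 5
2 8 6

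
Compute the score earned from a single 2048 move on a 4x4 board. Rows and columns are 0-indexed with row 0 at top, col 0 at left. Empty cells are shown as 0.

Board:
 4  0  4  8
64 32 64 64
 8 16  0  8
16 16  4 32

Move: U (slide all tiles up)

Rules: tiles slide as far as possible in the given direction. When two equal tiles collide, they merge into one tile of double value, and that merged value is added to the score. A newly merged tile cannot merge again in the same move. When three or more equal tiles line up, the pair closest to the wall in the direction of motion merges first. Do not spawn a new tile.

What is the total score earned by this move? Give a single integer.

Slide up:
col 0: [4, 64, 8, 16] -> [4, 64, 8, 16]  score +0 (running 0)
col 1: [0, 32, 16, 16] -> [32, 32, 0, 0]  score +32 (running 32)
col 2: [4, 64, 0, 4] -> [4, 64, 4, 0]  score +0 (running 32)
col 3: [8, 64, 8, 32] -> [8, 64, 8, 32]  score +0 (running 32)
Board after move:
 4 32  4  8
64 32 64 64
 8  0  4  8
16  0  0 32

Answer: 32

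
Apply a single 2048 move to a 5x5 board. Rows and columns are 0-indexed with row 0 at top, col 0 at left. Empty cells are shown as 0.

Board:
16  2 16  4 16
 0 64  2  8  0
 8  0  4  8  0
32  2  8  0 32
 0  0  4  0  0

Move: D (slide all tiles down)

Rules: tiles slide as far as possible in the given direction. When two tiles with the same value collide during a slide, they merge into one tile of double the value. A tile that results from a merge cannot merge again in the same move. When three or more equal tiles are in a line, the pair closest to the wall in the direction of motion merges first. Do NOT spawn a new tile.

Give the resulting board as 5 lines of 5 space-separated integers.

Slide down:
col 0: [16, 0, 8, 32, 0] -> [0, 0, 16, 8, 32]
col 1: [2, 64, 0, 2, 0] -> [0, 0, 2, 64, 2]
col 2: [16, 2, 4, 8, 4] -> [16, 2, 4, 8, 4]
col 3: [4, 8, 8, 0, 0] -> [0, 0, 0, 4, 16]
col 4: [16, 0, 0, 32, 0] -> [0, 0, 0, 16, 32]

Answer:  0  0 16  0  0
 0  0  2  0  0
16  2  4  0  0
 8 64  8  4 16
32  2  4 16 32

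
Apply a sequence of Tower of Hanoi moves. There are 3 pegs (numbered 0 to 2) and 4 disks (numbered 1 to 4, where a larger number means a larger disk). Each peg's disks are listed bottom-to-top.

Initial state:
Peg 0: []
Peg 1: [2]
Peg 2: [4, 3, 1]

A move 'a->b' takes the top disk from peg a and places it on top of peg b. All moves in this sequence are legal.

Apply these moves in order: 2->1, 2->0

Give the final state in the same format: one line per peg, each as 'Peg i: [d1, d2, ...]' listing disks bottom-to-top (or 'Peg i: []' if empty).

After move 1 (2->1):
Peg 0: []
Peg 1: [2, 1]
Peg 2: [4, 3]

After move 2 (2->0):
Peg 0: [3]
Peg 1: [2, 1]
Peg 2: [4]

Answer: Peg 0: [3]
Peg 1: [2, 1]
Peg 2: [4]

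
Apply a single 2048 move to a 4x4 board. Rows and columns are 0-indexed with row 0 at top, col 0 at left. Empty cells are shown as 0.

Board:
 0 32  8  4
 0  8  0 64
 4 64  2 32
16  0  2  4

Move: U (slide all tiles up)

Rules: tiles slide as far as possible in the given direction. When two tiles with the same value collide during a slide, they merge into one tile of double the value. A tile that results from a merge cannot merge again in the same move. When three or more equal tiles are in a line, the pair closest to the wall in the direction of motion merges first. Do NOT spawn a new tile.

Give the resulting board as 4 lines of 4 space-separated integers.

Slide up:
col 0: [0, 0, 4, 16] -> [4, 16, 0, 0]
col 1: [32, 8, 64, 0] -> [32, 8, 64, 0]
col 2: [8, 0, 2, 2] -> [8, 4, 0, 0]
col 3: [4, 64, 32, 4] -> [4, 64, 32, 4]

Answer:  4 32  8  4
16  8  4 64
 0 64  0 32
 0  0  0  4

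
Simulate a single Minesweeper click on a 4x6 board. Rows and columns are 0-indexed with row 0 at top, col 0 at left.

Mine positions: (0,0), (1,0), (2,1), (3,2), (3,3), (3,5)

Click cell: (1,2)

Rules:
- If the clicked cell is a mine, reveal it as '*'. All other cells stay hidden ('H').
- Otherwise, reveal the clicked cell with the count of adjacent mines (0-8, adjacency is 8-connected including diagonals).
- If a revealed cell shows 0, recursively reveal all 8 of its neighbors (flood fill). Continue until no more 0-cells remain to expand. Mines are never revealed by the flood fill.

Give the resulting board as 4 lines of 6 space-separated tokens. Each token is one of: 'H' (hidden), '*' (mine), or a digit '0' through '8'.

H H H H H H
H H 1 H H H
H H H H H H
H H H H H H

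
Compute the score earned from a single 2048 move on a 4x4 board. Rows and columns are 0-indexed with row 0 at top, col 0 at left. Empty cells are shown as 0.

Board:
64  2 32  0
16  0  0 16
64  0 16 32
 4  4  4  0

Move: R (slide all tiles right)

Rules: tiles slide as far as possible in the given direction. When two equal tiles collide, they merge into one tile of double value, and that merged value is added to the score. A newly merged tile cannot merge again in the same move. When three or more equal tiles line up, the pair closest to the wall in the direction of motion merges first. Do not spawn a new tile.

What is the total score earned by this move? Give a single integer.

Answer: 40

Derivation:
Slide right:
row 0: [64, 2, 32, 0] -> [0, 64, 2, 32]  score +0 (running 0)
row 1: [16, 0, 0, 16] -> [0, 0, 0, 32]  score +32 (running 32)
row 2: [64, 0, 16, 32] -> [0, 64, 16, 32]  score +0 (running 32)
row 3: [4, 4, 4, 0] -> [0, 0, 4, 8]  score +8 (running 40)
Board after move:
 0 64  2 32
 0  0  0 32
 0 64 16 32
 0  0  4  8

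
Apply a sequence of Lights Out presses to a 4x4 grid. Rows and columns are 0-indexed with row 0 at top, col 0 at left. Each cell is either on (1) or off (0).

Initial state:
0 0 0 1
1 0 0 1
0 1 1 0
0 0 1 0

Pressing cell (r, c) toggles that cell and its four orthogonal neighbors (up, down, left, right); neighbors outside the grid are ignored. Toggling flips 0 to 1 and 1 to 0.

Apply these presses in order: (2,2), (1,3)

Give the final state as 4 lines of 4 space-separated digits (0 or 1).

After press 1 at (2,2):
0 0 0 1
1 0 1 1
0 0 0 1
0 0 0 0

After press 2 at (1,3):
0 0 0 0
1 0 0 0
0 0 0 0
0 0 0 0

Answer: 0 0 0 0
1 0 0 0
0 0 0 0
0 0 0 0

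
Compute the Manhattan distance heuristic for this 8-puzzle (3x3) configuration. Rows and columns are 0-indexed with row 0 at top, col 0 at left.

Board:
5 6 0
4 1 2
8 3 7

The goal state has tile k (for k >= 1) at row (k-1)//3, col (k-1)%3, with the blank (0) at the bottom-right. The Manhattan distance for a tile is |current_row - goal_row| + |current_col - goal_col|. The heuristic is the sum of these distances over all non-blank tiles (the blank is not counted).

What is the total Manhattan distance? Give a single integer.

Tile 5: at (0,0), goal (1,1), distance |0-1|+|0-1| = 2
Tile 6: at (0,1), goal (1,2), distance |0-1|+|1-2| = 2
Tile 4: at (1,0), goal (1,0), distance |1-1|+|0-0| = 0
Tile 1: at (1,1), goal (0,0), distance |1-0|+|1-0| = 2
Tile 2: at (1,2), goal (0,1), distance |1-0|+|2-1| = 2
Tile 8: at (2,0), goal (2,1), distance |2-2|+|0-1| = 1
Tile 3: at (2,1), goal (0,2), distance |2-0|+|1-2| = 3
Tile 7: at (2,2), goal (2,0), distance |2-2|+|2-0| = 2
Sum: 2 + 2 + 0 + 2 + 2 + 1 + 3 + 2 = 14

Answer: 14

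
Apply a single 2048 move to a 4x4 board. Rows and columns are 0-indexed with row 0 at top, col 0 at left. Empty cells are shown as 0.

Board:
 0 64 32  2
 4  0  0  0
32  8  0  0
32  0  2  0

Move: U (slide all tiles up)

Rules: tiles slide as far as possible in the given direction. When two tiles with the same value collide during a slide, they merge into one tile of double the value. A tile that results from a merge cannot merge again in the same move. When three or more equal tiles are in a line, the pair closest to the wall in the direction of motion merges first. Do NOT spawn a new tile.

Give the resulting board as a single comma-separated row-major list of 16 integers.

Answer: 4, 64, 32, 2, 64, 8, 2, 0, 0, 0, 0, 0, 0, 0, 0, 0

Derivation:
Slide up:
col 0: [0, 4, 32, 32] -> [4, 64, 0, 0]
col 1: [64, 0, 8, 0] -> [64, 8, 0, 0]
col 2: [32, 0, 0, 2] -> [32, 2, 0, 0]
col 3: [2, 0, 0, 0] -> [2, 0, 0, 0]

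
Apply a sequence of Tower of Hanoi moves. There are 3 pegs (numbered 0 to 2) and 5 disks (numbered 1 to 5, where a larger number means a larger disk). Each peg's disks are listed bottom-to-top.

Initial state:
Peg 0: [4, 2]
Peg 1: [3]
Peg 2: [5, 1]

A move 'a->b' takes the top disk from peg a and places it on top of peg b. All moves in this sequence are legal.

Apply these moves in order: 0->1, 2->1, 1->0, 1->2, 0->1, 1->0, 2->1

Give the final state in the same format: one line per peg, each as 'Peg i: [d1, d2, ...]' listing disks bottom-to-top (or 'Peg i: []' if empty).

After move 1 (0->1):
Peg 0: [4]
Peg 1: [3, 2]
Peg 2: [5, 1]

After move 2 (2->1):
Peg 0: [4]
Peg 1: [3, 2, 1]
Peg 2: [5]

After move 3 (1->0):
Peg 0: [4, 1]
Peg 1: [3, 2]
Peg 2: [5]

After move 4 (1->2):
Peg 0: [4, 1]
Peg 1: [3]
Peg 2: [5, 2]

After move 5 (0->1):
Peg 0: [4]
Peg 1: [3, 1]
Peg 2: [5, 2]

After move 6 (1->0):
Peg 0: [4, 1]
Peg 1: [3]
Peg 2: [5, 2]

After move 7 (2->1):
Peg 0: [4, 1]
Peg 1: [3, 2]
Peg 2: [5]

Answer: Peg 0: [4, 1]
Peg 1: [3, 2]
Peg 2: [5]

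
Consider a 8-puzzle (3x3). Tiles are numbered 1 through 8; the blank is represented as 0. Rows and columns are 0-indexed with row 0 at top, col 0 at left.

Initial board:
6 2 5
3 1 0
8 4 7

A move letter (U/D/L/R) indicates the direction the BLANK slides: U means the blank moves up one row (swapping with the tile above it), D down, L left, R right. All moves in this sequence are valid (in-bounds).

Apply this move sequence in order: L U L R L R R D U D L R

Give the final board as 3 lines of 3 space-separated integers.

Answer: 6 5 1
3 2 0
8 4 7

Derivation:
After move 1 (L):
6 2 5
3 0 1
8 4 7

After move 2 (U):
6 0 5
3 2 1
8 4 7

After move 3 (L):
0 6 5
3 2 1
8 4 7

After move 4 (R):
6 0 5
3 2 1
8 4 7

After move 5 (L):
0 6 5
3 2 1
8 4 7

After move 6 (R):
6 0 5
3 2 1
8 4 7

After move 7 (R):
6 5 0
3 2 1
8 4 7

After move 8 (D):
6 5 1
3 2 0
8 4 7

After move 9 (U):
6 5 0
3 2 1
8 4 7

After move 10 (D):
6 5 1
3 2 0
8 4 7

After move 11 (L):
6 5 1
3 0 2
8 4 7

After move 12 (R):
6 5 1
3 2 0
8 4 7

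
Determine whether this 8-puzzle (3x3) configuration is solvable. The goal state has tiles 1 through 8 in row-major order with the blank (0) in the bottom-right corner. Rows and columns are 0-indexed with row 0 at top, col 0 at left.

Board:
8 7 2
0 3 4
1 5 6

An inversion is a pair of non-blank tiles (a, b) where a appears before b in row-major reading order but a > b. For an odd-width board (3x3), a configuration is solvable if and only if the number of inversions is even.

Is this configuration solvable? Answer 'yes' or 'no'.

Answer: yes

Derivation:
Inversions (pairs i<j in row-major order where tile[i] > tile[j] > 0): 16
16 is even, so the puzzle is solvable.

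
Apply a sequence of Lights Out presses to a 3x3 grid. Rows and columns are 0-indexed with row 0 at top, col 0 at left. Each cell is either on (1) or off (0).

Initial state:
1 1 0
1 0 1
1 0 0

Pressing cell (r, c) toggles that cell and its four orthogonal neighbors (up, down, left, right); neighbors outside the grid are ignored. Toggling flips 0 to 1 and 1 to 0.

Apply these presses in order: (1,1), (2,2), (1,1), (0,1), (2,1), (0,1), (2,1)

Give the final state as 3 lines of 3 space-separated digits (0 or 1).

After press 1 at (1,1):
1 0 0
0 1 0
1 1 0

After press 2 at (2,2):
1 0 0
0 1 1
1 0 1

After press 3 at (1,1):
1 1 0
1 0 0
1 1 1

After press 4 at (0,1):
0 0 1
1 1 0
1 1 1

After press 5 at (2,1):
0 0 1
1 0 0
0 0 0

After press 6 at (0,1):
1 1 0
1 1 0
0 0 0

After press 7 at (2,1):
1 1 0
1 0 0
1 1 1

Answer: 1 1 0
1 0 0
1 1 1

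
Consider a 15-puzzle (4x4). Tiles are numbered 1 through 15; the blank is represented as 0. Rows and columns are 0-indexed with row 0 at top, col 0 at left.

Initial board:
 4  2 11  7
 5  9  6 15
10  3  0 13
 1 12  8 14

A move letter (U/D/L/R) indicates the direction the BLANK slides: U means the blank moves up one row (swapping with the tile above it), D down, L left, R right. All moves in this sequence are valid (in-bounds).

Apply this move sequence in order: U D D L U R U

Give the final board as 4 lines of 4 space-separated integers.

Answer:  4  2 11  7
 5  9  0 15
10  8  6 13
 1  3 12 14

Derivation:
After move 1 (U):
 4  2 11  7
 5  9  0 15
10  3  6 13
 1 12  8 14

After move 2 (D):
 4  2 11  7
 5  9  6 15
10  3  0 13
 1 12  8 14

After move 3 (D):
 4  2 11  7
 5  9  6 15
10  3  8 13
 1 12  0 14

After move 4 (L):
 4  2 11  7
 5  9  6 15
10  3  8 13
 1  0 12 14

After move 5 (U):
 4  2 11  7
 5  9  6 15
10  0  8 13
 1  3 12 14

After move 6 (R):
 4  2 11  7
 5  9  6 15
10  8  0 13
 1  3 12 14

After move 7 (U):
 4  2 11  7
 5  9  0 15
10  8  6 13
 1  3 12 14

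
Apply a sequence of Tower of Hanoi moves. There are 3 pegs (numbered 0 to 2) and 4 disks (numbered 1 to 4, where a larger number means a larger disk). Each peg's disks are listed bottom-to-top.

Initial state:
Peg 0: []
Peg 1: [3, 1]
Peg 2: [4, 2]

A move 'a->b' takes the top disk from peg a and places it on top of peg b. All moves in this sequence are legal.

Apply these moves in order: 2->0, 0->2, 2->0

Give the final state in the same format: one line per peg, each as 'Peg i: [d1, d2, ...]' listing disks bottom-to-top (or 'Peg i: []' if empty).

After move 1 (2->0):
Peg 0: [2]
Peg 1: [3, 1]
Peg 2: [4]

After move 2 (0->2):
Peg 0: []
Peg 1: [3, 1]
Peg 2: [4, 2]

After move 3 (2->0):
Peg 0: [2]
Peg 1: [3, 1]
Peg 2: [4]

Answer: Peg 0: [2]
Peg 1: [3, 1]
Peg 2: [4]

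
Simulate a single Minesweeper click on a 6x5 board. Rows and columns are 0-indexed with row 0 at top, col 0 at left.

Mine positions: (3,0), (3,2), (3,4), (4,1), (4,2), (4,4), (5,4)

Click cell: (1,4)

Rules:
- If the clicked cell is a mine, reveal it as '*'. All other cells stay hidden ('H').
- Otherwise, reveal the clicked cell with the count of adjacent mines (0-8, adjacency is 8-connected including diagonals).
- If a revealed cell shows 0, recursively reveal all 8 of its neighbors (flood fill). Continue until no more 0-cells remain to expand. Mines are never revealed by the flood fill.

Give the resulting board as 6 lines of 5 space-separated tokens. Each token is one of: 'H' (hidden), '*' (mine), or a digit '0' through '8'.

0 0 0 0 0
0 0 0 0 0
1 2 1 2 1
H H H H H
H H H H H
H H H H H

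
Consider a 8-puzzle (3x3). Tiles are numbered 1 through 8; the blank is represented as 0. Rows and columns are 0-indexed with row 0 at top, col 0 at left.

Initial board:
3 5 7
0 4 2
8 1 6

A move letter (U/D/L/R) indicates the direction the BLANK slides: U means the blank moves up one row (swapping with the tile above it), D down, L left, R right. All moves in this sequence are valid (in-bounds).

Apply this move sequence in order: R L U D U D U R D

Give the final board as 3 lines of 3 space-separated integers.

Answer: 5 4 7
3 0 2
8 1 6

Derivation:
After move 1 (R):
3 5 7
4 0 2
8 1 6

After move 2 (L):
3 5 7
0 4 2
8 1 6

After move 3 (U):
0 5 7
3 4 2
8 1 6

After move 4 (D):
3 5 7
0 4 2
8 1 6

After move 5 (U):
0 5 7
3 4 2
8 1 6

After move 6 (D):
3 5 7
0 4 2
8 1 6

After move 7 (U):
0 5 7
3 4 2
8 1 6

After move 8 (R):
5 0 7
3 4 2
8 1 6

After move 9 (D):
5 4 7
3 0 2
8 1 6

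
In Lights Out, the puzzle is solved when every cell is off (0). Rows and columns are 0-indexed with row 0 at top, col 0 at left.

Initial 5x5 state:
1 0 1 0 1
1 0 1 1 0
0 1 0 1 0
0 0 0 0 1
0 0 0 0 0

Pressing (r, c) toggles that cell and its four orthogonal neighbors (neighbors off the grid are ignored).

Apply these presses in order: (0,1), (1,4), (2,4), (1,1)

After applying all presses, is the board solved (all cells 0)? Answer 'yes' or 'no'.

After press 1 at (0,1):
0 1 0 0 1
1 1 1 1 0
0 1 0 1 0
0 0 0 0 1
0 0 0 0 0

After press 2 at (1,4):
0 1 0 0 0
1 1 1 0 1
0 1 0 1 1
0 0 0 0 1
0 0 0 0 0

After press 3 at (2,4):
0 1 0 0 0
1 1 1 0 0
0 1 0 0 0
0 0 0 0 0
0 0 0 0 0

After press 4 at (1,1):
0 0 0 0 0
0 0 0 0 0
0 0 0 0 0
0 0 0 0 0
0 0 0 0 0

Lights still on: 0

Answer: yes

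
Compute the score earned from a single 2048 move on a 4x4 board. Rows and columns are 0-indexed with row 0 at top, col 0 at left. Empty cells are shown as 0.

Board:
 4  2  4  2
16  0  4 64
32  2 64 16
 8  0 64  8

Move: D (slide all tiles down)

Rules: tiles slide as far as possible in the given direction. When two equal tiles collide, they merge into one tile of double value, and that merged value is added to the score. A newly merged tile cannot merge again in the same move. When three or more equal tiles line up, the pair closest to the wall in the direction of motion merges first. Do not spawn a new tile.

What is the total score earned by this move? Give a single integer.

Slide down:
col 0: [4, 16, 32, 8] -> [4, 16, 32, 8]  score +0 (running 0)
col 1: [2, 0, 2, 0] -> [0, 0, 0, 4]  score +4 (running 4)
col 2: [4, 4, 64, 64] -> [0, 0, 8, 128]  score +136 (running 140)
col 3: [2, 64, 16, 8] -> [2, 64, 16, 8]  score +0 (running 140)
Board after move:
  4   0   0   2
 16   0   0  64
 32   0   8  16
  8   4 128   8

Answer: 140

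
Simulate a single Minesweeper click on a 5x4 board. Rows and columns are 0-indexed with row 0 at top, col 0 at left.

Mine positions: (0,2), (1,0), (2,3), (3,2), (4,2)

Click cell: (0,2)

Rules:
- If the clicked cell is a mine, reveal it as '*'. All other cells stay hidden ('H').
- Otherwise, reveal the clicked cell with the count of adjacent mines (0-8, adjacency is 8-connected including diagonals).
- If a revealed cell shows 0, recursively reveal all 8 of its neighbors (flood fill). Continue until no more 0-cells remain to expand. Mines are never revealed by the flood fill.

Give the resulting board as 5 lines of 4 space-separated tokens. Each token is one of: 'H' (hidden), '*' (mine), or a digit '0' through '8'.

H H * H
H H H H
H H H H
H H H H
H H H H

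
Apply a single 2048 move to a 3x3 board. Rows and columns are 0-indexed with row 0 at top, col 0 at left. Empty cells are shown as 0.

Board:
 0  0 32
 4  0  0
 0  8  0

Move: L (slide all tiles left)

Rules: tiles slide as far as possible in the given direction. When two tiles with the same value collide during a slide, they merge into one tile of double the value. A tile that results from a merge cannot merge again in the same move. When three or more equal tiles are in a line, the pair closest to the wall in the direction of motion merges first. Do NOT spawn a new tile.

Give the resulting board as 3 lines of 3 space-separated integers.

Slide left:
row 0: [0, 0, 32] -> [32, 0, 0]
row 1: [4, 0, 0] -> [4, 0, 0]
row 2: [0, 8, 0] -> [8, 0, 0]

Answer: 32  0  0
 4  0  0
 8  0  0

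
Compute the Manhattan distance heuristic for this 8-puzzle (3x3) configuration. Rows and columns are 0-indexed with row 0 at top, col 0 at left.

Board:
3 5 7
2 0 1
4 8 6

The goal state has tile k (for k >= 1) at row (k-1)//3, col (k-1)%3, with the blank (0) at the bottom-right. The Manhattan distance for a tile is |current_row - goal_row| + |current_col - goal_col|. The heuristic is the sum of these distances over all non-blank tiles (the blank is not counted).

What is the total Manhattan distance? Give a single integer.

Tile 3: at (0,0), goal (0,2), distance |0-0|+|0-2| = 2
Tile 5: at (0,1), goal (1,1), distance |0-1|+|1-1| = 1
Tile 7: at (0,2), goal (2,0), distance |0-2|+|2-0| = 4
Tile 2: at (1,0), goal (0,1), distance |1-0|+|0-1| = 2
Tile 1: at (1,2), goal (0,0), distance |1-0|+|2-0| = 3
Tile 4: at (2,0), goal (1,0), distance |2-1|+|0-0| = 1
Tile 8: at (2,1), goal (2,1), distance |2-2|+|1-1| = 0
Tile 6: at (2,2), goal (1,2), distance |2-1|+|2-2| = 1
Sum: 2 + 1 + 4 + 2 + 3 + 1 + 0 + 1 = 14

Answer: 14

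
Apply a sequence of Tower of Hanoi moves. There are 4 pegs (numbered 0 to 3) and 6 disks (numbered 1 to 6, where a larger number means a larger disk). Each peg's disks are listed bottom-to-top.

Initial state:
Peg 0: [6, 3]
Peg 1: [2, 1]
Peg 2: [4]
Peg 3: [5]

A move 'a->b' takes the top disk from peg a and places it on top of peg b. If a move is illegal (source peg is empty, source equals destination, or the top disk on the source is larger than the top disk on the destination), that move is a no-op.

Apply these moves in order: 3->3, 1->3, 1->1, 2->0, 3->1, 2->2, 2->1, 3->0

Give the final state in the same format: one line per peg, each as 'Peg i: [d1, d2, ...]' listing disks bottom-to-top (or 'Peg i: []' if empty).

Answer: Peg 0: [6, 3]
Peg 1: [2, 1]
Peg 2: [4]
Peg 3: [5]

Derivation:
After move 1 (3->3):
Peg 0: [6, 3]
Peg 1: [2, 1]
Peg 2: [4]
Peg 3: [5]

After move 2 (1->3):
Peg 0: [6, 3]
Peg 1: [2]
Peg 2: [4]
Peg 3: [5, 1]

After move 3 (1->1):
Peg 0: [6, 3]
Peg 1: [2]
Peg 2: [4]
Peg 3: [5, 1]

After move 4 (2->0):
Peg 0: [6, 3]
Peg 1: [2]
Peg 2: [4]
Peg 3: [5, 1]

After move 5 (3->1):
Peg 0: [6, 3]
Peg 1: [2, 1]
Peg 2: [4]
Peg 3: [5]

After move 6 (2->2):
Peg 0: [6, 3]
Peg 1: [2, 1]
Peg 2: [4]
Peg 3: [5]

After move 7 (2->1):
Peg 0: [6, 3]
Peg 1: [2, 1]
Peg 2: [4]
Peg 3: [5]

After move 8 (3->0):
Peg 0: [6, 3]
Peg 1: [2, 1]
Peg 2: [4]
Peg 3: [5]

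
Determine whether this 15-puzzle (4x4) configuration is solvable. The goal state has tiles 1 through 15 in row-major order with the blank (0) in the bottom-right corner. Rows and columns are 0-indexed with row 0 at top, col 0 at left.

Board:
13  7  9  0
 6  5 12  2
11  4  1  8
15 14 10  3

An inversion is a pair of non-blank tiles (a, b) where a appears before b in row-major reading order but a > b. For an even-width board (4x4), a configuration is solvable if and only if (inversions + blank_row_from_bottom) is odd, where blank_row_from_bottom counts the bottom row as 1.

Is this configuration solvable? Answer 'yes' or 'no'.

Inversions: 56
Blank is in row 0 (0-indexed from top), which is row 4 counting from the bottom (bottom = 1).
56 + 4 = 60, which is even, so the puzzle is not solvable.

Answer: no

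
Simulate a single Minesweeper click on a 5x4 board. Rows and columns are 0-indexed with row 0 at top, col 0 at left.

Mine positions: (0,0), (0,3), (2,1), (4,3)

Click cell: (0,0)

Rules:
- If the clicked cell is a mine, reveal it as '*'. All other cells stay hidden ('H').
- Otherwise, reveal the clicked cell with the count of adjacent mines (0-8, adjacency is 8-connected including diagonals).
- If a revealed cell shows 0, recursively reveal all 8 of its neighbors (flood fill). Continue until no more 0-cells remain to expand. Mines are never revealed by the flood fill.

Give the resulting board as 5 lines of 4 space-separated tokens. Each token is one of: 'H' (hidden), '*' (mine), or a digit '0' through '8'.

* H H H
H H H H
H H H H
H H H H
H H H H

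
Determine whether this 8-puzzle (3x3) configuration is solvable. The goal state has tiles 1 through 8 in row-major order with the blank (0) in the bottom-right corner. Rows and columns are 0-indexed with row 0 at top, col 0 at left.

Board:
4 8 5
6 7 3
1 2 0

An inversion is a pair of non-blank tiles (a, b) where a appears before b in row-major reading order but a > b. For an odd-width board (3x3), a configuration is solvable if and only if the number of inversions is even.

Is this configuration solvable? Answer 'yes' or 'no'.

Inversions (pairs i<j in row-major order where tile[i] > tile[j] > 0): 20
20 is even, so the puzzle is solvable.

Answer: yes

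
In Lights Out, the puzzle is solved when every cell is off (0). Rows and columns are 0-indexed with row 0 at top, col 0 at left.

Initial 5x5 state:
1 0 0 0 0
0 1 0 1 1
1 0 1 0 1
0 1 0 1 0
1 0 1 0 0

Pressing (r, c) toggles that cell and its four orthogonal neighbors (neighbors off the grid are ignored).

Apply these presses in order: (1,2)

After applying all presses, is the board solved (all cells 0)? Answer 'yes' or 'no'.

Answer: no

Derivation:
After press 1 at (1,2):
1 0 1 0 0
0 0 1 0 1
1 0 0 0 1
0 1 0 1 0
1 0 1 0 0

Lights still on: 10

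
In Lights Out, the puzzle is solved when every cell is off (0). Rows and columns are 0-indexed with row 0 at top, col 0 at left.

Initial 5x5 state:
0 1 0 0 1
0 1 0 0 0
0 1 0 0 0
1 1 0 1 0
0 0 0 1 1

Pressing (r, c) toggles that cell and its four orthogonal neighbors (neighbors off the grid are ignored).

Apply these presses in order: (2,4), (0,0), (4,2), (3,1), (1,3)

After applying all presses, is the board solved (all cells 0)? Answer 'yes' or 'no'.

After press 1 at (2,4):
0 1 0 0 1
0 1 0 0 1
0 1 0 1 1
1 1 0 1 1
0 0 0 1 1

After press 2 at (0,0):
1 0 0 0 1
1 1 0 0 1
0 1 0 1 1
1 1 0 1 1
0 0 0 1 1

After press 3 at (4,2):
1 0 0 0 1
1 1 0 0 1
0 1 0 1 1
1 1 1 1 1
0 1 1 0 1

After press 4 at (3,1):
1 0 0 0 1
1 1 0 0 1
0 0 0 1 1
0 0 0 1 1
0 0 1 0 1

After press 5 at (1,3):
1 0 0 1 1
1 1 1 1 0
0 0 0 0 1
0 0 0 1 1
0 0 1 0 1

Lights still on: 12

Answer: no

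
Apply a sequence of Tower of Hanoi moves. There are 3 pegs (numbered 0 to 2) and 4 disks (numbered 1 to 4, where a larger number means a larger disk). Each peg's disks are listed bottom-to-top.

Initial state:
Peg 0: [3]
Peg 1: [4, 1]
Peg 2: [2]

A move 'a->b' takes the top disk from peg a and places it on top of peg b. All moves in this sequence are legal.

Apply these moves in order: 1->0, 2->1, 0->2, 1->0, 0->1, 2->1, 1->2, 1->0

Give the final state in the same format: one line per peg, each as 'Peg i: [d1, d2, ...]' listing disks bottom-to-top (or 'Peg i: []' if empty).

After move 1 (1->0):
Peg 0: [3, 1]
Peg 1: [4]
Peg 2: [2]

After move 2 (2->1):
Peg 0: [3, 1]
Peg 1: [4, 2]
Peg 2: []

After move 3 (0->2):
Peg 0: [3]
Peg 1: [4, 2]
Peg 2: [1]

After move 4 (1->0):
Peg 0: [3, 2]
Peg 1: [4]
Peg 2: [1]

After move 5 (0->1):
Peg 0: [3]
Peg 1: [4, 2]
Peg 2: [1]

After move 6 (2->1):
Peg 0: [3]
Peg 1: [4, 2, 1]
Peg 2: []

After move 7 (1->2):
Peg 0: [3]
Peg 1: [4, 2]
Peg 2: [1]

After move 8 (1->0):
Peg 0: [3, 2]
Peg 1: [4]
Peg 2: [1]

Answer: Peg 0: [3, 2]
Peg 1: [4]
Peg 2: [1]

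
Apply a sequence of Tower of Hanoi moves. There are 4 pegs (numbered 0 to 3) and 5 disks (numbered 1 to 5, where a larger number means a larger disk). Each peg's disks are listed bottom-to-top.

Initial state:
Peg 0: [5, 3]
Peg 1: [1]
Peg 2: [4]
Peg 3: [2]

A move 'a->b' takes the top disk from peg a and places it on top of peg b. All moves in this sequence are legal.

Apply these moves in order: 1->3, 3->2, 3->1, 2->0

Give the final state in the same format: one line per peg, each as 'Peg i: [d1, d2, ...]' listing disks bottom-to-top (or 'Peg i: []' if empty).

Answer: Peg 0: [5, 3, 1]
Peg 1: [2]
Peg 2: [4]
Peg 3: []

Derivation:
After move 1 (1->3):
Peg 0: [5, 3]
Peg 1: []
Peg 2: [4]
Peg 3: [2, 1]

After move 2 (3->2):
Peg 0: [5, 3]
Peg 1: []
Peg 2: [4, 1]
Peg 3: [2]

After move 3 (3->1):
Peg 0: [5, 3]
Peg 1: [2]
Peg 2: [4, 1]
Peg 3: []

After move 4 (2->0):
Peg 0: [5, 3, 1]
Peg 1: [2]
Peg 2: [4]
Peg 3: []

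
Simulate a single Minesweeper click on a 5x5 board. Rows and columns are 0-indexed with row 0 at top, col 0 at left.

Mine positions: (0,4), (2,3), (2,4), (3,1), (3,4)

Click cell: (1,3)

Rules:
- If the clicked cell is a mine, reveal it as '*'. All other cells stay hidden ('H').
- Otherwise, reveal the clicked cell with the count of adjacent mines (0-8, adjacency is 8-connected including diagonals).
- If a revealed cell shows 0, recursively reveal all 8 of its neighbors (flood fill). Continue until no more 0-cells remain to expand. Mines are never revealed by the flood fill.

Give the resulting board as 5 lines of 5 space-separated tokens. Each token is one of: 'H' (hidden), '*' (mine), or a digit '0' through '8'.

H H H H H
H H H 3 H
H H H H H
H H H H H
H H H H H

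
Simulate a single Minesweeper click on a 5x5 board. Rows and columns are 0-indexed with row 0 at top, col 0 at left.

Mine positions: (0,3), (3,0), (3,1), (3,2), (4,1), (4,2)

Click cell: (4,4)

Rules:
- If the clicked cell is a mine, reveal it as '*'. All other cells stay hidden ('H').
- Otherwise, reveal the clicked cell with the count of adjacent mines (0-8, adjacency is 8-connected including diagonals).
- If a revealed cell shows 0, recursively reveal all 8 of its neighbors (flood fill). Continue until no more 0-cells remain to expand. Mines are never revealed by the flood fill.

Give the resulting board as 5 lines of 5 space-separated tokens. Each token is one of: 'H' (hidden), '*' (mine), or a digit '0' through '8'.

H H H H H
H H H 1 1
H H H 1 0
H H H 2 0
H H H 2 0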